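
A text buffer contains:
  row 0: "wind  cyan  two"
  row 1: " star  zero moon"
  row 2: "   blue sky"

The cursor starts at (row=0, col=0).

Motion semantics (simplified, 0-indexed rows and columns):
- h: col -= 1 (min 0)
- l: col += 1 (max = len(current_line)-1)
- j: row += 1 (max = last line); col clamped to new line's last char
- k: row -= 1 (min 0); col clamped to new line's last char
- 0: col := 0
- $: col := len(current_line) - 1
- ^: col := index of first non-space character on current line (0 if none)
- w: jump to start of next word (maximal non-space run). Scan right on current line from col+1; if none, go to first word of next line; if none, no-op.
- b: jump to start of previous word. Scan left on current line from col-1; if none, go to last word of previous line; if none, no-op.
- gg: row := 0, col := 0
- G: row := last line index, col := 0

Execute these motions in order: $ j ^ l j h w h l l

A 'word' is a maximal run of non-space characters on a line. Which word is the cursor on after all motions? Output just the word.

Answer: blue

Derivation:
After 1 ($): row=0 col=14 char='o'
After 2 (j): row=1 col=14 char='o'
After 3 (^): row=1 col=1 char='s'
After 4 (l): row=1 col=2 char='t'
After 5 (j): row=2 col=2 char='_'
After 6 (h): row=2 col=1 char='_'
After 7 (w): row=2 col=3 char='b'
After 8 (h): row=2 col=2 char='_'
After 9 (l): row=2 col=3 char='b'
After 10 (l): row=2 col=4 char='l'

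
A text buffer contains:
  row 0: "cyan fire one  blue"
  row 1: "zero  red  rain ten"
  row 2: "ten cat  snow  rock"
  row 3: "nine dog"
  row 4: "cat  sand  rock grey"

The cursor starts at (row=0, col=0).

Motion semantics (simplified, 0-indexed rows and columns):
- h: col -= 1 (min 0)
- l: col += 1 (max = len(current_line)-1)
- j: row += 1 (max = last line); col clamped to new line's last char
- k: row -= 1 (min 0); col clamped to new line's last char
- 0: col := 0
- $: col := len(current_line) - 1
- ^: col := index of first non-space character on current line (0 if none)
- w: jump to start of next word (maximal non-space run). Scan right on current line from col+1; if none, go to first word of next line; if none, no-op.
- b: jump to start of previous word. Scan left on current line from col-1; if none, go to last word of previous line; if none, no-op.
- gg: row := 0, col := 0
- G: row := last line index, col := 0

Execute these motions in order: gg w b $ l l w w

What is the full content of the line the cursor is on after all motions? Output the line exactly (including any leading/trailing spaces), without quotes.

After 1 (gg): row=0 col=0 char='c'
After 2 (w): row=0 col=5 char='f'
After 3 (b): row=0 col=0 char='c'
After 4 ($): row=0 col=18 char='e'
After 5 (l): row=0 col=18 char='e'
After 6 (l): row=0 col=18 char='e'
After 7 (w): row=1 col=0 char='z'
After 8 (w): row=1 col=6 char='r'

Answer: zero  red  rain ten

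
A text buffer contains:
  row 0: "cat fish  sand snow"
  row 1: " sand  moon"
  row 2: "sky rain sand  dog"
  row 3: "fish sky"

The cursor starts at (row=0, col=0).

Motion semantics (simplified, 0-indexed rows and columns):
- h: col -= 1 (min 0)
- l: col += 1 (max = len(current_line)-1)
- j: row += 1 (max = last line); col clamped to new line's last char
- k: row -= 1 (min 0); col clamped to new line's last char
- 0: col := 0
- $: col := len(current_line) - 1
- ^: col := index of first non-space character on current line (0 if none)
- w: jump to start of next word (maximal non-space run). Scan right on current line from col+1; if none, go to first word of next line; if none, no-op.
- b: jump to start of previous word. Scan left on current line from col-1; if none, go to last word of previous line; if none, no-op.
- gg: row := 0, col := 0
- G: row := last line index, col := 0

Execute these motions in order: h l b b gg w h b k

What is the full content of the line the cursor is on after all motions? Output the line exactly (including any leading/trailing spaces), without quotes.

Answer: cat fish  sand snow

Derivation:
After 1 (h): row=0 col=0 char='c'
After 2 (l): row=0 col=1 char='a'
After 3 (b): row=0 col=0 char='c'
After 4 (b): row=0 col=0 char='c'
After 5 (gg): row=0 col=0 char='c'
After 6 (w): row=0 col=4 char='f'
After 7 (h): row=0 col=3 char='_'
After 8 (b): row=0 col=0 char='c'
After 9 (k): row=0 col=0 char='c'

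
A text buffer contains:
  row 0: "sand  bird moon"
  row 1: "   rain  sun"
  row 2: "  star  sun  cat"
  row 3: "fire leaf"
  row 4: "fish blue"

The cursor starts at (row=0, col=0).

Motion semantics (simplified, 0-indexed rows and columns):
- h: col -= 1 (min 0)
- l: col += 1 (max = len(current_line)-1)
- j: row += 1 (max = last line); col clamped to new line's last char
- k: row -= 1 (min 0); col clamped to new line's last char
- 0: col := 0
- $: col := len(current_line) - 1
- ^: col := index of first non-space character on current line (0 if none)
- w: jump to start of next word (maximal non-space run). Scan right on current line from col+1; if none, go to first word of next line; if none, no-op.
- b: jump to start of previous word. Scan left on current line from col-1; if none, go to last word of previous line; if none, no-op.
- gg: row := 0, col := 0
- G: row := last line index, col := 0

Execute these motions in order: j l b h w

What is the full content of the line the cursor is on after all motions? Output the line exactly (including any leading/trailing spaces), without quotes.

After 1 (j): row=1 col=0 char='_'
After 2 (l): row=1 col=1 char='_'
After 3 (b): row=0 col=11 char='m'
After 4 (h): row=0 col=10 char='_'
After 5 (w): row=0 col=11 char='m'

Answer: sand  bird moon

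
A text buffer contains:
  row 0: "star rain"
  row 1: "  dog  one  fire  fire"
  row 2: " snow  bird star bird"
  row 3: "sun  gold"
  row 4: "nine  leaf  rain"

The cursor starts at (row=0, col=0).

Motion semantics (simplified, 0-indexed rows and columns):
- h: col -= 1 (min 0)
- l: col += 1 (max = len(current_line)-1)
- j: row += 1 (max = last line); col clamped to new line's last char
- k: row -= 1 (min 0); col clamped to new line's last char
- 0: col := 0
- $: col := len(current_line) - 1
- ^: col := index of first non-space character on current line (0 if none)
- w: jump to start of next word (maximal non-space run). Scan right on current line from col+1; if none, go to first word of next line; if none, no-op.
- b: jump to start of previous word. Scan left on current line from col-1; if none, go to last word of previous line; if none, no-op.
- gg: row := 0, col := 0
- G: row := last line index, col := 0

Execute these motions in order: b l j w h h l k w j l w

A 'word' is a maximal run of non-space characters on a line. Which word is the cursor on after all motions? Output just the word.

After 1 (b): row=0 col=0 char='s'
After 2 (l): row=0 col=1 char='t'
After 3 (j): row=1 col=1 char='_'
After 4 (w): row=1 col=2 char='d'
After 5 (h): row=1 col=1 char='_'
After 6 (h): row=1 col=0 char='_'
After 7 (l): row=1 col=1 char='_'
After 8 (k): row=0 col=1 char='t'
After 9 (w): row=0 col=5 char='r'
After 10 (j): row=1 col=5 char='_'
After 11 (l): row=1 col=6 char='_'
After 12 (w): row=1 col=7 char='o'

Answer: one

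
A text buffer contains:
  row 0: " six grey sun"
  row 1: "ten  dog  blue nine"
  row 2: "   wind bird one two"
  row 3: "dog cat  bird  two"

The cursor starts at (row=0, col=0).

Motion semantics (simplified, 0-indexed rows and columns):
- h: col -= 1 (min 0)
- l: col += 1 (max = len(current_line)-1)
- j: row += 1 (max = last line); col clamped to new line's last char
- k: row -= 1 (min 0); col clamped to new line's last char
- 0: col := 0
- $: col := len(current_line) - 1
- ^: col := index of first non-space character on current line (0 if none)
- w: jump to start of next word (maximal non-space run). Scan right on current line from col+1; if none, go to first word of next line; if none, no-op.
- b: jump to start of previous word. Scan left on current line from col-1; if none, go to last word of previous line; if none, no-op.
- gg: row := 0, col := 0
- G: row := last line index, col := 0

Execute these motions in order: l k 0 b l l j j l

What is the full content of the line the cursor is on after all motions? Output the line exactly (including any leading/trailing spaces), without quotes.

Answer:    wind bird one two

Derivation:
After 1 (l): row=0 col=1 char='s'
After 2 (k): row=0 col=1 char='s'
After 3 (0): row=0 col=0 char='_'
After 4 (b): row=0 col=0 char='_'
After 5 (l): row=0 col=1 char='s'
After 6 (l): row=0 col=2 char='i'
After 7 (j): row=1 col=2 char='n'
After 8 (j): row=2 col=2 char='_'
After 9 (l): row=2 col=3 char='w'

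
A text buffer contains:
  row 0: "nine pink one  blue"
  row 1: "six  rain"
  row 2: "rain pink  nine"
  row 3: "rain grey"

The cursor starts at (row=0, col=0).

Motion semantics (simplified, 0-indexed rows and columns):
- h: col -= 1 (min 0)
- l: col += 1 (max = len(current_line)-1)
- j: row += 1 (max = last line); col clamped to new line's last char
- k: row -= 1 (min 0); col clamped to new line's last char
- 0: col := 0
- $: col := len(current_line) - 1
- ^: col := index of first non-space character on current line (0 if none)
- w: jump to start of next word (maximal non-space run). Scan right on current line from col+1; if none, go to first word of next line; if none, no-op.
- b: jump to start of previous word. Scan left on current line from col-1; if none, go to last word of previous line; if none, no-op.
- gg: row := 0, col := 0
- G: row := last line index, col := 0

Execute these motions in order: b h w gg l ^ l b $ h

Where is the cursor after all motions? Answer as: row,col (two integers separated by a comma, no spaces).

Answer: 0,17

Derivation:
After 1 (b): row=0 col=0 char='n'
After 2 (h): row=0 col=0 char='n'
After 3 (w): row=0 col=5 char='p'
After 4 (gg): row=0 col=0 char='n'
After 5 (l): row=0 col=1 char='i'
After 6 (^): row=0 col=0 char='n'
After 7 (l): row=0 col=1 char='i'
After 8 (b): row=0 col=0 char='n'
After 9 ($): row=0 col=18 char='e'
After 10 (h): row=0 col=17 char='u'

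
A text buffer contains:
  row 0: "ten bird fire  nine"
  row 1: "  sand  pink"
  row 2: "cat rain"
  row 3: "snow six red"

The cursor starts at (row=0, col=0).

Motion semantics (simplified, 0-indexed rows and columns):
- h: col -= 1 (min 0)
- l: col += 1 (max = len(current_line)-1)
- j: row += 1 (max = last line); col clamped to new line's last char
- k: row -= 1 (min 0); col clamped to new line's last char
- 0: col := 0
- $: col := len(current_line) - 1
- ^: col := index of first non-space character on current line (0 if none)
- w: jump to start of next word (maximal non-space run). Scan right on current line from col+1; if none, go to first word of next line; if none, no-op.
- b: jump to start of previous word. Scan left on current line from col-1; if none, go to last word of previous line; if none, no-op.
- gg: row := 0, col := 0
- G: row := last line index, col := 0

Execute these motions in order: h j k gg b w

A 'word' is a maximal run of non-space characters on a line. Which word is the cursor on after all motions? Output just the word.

After 1 (h): row=0 col=0 char='t'
After 2 (j): row=1 col=0 char='_'
After 3 (k): row=0 col=0 char='t'
After 4 (gg): row=0 col=0 char='t'
After 5 (b): row=0 col=0 char='t'
After 6 (w): row=0 col=4 char='b'

Answer: bird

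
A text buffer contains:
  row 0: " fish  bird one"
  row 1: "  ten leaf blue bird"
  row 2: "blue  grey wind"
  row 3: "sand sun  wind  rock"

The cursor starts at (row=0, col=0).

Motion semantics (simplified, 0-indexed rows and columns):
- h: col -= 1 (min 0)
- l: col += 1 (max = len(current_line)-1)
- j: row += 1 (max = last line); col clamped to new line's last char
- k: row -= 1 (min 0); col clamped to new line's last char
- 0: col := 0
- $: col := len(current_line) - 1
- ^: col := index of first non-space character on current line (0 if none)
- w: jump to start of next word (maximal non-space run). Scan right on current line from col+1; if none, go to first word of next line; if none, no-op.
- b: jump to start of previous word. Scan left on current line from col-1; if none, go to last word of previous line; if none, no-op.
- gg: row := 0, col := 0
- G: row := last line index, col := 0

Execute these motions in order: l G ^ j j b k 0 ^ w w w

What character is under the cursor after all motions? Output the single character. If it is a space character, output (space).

Answer: b

Derivation:
After 1 (l): row=0 col=1 char='f'
After 2 (G): row=3 col=0 char='s'
After 3 (^): row=3 col=0 char='s'
After 4 (j): row=3 col=0 char='s'
After 5 (j): row=3 col=0 char='s'
After 6 (b): row=2 col=11 char='w'
After 7 (k): row=1 col=11 char='b'
After 8 (0): row=1 col=0 char='_'
After 9 (^): row=1 col=2 char='t'
After 10 (w): row=1 col=6 char='l'
After 11 (w): row=1 col=11 char='b'
After 12 (w): row=1 col=16 char='b'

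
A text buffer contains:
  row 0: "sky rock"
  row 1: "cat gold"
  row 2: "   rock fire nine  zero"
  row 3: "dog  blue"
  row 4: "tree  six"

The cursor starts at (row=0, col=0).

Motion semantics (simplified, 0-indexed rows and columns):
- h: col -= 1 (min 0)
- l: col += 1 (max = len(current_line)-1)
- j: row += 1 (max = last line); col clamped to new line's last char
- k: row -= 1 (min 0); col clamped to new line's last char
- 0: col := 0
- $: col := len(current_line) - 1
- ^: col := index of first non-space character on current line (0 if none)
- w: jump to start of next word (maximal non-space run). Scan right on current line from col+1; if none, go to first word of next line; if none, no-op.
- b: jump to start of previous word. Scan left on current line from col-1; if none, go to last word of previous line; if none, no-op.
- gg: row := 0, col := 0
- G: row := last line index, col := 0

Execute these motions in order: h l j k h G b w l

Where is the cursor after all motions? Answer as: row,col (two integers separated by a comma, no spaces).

Answer: 4,1

Derivation:
After 1 (h): row=0 col=0 char='s'
After 2 (l): row=0 col=1 char='k'
After 3 (j): row=1 col=1 char='a'
After 4 (k): row=0 col=1 char='k'
After 5 (h): row=0 col=0 char='s'
After 6 (G): row=4 col=0 char='t'
After 7 (b): row=3 col=5 char='b'
After 8 (w): row=4 col=0 char='t'
After 9 (l): row=4 col=1 char='r'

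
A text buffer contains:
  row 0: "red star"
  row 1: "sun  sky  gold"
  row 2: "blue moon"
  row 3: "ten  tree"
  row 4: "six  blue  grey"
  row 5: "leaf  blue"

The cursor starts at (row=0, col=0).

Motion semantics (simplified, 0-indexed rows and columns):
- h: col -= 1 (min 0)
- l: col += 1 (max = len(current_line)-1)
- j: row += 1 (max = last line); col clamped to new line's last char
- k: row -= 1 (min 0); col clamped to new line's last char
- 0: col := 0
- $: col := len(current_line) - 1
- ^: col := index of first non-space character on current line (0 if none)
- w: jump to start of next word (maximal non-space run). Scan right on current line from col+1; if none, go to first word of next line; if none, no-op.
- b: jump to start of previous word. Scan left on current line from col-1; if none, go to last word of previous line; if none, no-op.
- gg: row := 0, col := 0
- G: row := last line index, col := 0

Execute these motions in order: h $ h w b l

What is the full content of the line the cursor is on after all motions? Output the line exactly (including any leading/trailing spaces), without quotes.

After 1 (h): row=0 col=0 char='r'
After 2 ($): row=0 col=7 char='r'
After 3 (h): row=0 col=6 char='a'
After 4 (w): row=1 col=0 char='s'
After 5 (b): row=0 col=4 char='s'
After 6 (l): row=0 col=5 char='t'

Answer: red star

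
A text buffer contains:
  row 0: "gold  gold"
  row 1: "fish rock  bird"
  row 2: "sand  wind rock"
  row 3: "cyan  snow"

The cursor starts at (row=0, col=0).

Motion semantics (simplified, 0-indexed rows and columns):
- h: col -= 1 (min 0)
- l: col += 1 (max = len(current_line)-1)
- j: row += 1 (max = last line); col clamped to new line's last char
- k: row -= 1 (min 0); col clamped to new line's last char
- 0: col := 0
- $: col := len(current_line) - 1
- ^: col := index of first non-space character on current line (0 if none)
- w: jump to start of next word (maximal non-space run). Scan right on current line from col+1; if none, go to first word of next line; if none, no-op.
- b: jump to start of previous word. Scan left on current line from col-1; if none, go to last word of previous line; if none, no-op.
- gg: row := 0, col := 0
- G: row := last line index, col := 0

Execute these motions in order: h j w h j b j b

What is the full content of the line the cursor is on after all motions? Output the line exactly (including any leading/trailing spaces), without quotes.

After 1 (h): row=0 col=0 char='g'
After 2 (j): row=1 col=0 char='f'
After 3 (w): row=1 col=5 char='r'
After 4 (h): row=1 col=4 char='_'
After 5 (j): row=2 col=4 char='_'
After 6 (b): row=2 col=0 char='s'
After 7 (j): row=3 col=0 char='c'
After 8 (b): row=2 col=11 char='r'

Answer: sand  wind rock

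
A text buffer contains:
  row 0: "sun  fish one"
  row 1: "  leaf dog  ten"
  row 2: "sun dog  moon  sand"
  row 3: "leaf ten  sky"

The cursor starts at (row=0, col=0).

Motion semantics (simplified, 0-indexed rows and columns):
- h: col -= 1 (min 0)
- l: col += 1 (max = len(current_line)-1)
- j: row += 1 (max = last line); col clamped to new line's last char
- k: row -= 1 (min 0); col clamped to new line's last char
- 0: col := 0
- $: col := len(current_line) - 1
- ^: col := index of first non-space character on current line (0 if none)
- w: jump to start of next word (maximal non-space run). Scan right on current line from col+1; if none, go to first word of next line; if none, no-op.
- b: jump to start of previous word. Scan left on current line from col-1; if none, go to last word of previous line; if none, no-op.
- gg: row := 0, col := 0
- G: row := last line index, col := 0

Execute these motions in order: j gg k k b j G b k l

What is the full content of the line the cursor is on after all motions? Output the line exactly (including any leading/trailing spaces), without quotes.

Answer:   leaf dog  ten

Derivation:
After 1 (j): row=1 col=0 char='_'
After 2 (gg): row=0 col=0 char='s'
After 3 (k): row=0 col=0 char='s'
After 4 (k): row=0 col=0 char='s'
After 5 (b): row=0 col=0 char='s'
After 6 (j): row=1 col=0 char='_'
After 7 (G): row=3 col=0 char='l'
After 8 (b): row=2 col=15 char='s'
After 9 (k): row=1 col=14 char='n'
After 10 (l): row=1 col=14 char='n'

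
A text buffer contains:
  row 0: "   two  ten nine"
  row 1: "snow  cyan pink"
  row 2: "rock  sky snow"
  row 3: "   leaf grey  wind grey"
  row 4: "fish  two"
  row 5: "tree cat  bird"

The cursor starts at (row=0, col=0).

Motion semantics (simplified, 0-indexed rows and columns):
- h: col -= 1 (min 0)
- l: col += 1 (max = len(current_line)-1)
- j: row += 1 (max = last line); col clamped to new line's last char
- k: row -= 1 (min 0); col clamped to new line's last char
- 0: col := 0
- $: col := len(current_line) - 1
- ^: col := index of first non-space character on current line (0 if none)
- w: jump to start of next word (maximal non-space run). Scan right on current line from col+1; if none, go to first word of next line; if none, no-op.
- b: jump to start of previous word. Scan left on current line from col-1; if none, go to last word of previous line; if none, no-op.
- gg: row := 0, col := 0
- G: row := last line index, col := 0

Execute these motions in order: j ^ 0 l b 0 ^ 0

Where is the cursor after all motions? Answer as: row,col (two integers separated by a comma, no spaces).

Answer: 1,0

Derivation:
After 1 (j): row=1 col=0 char='s'
After 2 (^): row=1 col=0 char='s'
After 3 (0): row=1 col=0 char='s'
After 4 (l): row=1 col=1 char='n'
After 5 (b): row=1 col=0 char='s'
After 6 (0): row=1 col=0 char='s'
After 7 (^): row=1 col=0 char='s'
After 8 (0): row=1 col=0 char='s'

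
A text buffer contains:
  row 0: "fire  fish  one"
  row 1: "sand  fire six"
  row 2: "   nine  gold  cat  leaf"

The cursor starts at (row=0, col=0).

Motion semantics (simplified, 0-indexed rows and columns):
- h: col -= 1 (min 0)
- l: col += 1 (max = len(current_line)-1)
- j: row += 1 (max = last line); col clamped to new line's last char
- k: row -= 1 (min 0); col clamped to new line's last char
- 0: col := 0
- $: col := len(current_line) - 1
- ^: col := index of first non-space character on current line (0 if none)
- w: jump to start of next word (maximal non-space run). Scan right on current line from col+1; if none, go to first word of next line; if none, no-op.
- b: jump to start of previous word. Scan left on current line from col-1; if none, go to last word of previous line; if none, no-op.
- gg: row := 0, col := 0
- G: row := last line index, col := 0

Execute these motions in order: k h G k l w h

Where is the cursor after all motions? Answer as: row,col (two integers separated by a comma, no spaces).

After 1 (k): row=0 col=0 char='f'
After 2 (h): row=0 col=0 char='f'
After 3 (G): row=2 col=0 char='_'
After 4 (k): row=1 col=0 char='s'
After 5 (l): row=1 col=1 char='a'
After 6 (w): row=1 col=6 char='f'
After 7 (h): row=1 col=5 char='_'

Answer: 1,5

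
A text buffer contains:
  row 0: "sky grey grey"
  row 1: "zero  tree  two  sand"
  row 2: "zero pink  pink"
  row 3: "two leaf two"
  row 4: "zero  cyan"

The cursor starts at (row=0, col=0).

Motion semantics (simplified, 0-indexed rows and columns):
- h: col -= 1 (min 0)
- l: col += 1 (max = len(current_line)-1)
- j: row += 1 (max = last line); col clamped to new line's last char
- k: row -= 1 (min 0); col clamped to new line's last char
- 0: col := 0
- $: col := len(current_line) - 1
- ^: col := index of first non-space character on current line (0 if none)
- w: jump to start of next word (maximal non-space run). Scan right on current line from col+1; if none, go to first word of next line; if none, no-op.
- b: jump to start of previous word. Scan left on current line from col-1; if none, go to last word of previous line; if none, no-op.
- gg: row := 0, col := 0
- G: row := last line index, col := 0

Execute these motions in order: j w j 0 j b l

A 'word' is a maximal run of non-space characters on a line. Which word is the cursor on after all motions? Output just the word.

After 1 (j): row=1 col=0 char='z'
After 2 (w): row=1 col=6 char='t'
After 3 (j): row=2 col=6 char='i'
After 4 (0): row=2 col=0 char='z'
After 5 (j): row=3 col=0 char='t'
After 6 (b): row=2 col=11 char='p'
After 7 (l): row=2 col=12 char='i'

Answer: pink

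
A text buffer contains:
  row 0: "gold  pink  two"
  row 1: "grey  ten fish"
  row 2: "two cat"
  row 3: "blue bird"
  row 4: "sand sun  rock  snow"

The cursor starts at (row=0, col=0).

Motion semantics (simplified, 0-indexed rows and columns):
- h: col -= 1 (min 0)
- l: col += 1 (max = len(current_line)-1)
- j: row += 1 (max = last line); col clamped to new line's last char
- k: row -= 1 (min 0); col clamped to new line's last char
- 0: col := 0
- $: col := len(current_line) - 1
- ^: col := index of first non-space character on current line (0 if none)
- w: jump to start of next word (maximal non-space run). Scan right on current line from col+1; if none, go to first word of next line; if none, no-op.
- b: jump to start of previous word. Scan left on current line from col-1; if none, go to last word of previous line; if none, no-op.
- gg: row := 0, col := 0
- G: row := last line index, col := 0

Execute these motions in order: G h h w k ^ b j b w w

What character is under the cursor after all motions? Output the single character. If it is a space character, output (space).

Answer: s

Derivation:
After 1 (G): row=4 col=0 char='s'
After 2 (h): row=4 col=0 char='s'
After 3 (h): row=4 col=0 char='s'
After 4 (w): row=4 col=5 char='s'
After 5 (k): row=3 col=5 char='b'
After 6 (^): row=3 col=0 char='b'
After 7 (b): row=2 col=4 char='c'
After 8 (j): row=3 col=4 char='_'
After 9 (b): row=3 col=0 char='b'
After 10 (w): row=3 col=5 char='b'
After 11 (w): row=4 col=0 char='s'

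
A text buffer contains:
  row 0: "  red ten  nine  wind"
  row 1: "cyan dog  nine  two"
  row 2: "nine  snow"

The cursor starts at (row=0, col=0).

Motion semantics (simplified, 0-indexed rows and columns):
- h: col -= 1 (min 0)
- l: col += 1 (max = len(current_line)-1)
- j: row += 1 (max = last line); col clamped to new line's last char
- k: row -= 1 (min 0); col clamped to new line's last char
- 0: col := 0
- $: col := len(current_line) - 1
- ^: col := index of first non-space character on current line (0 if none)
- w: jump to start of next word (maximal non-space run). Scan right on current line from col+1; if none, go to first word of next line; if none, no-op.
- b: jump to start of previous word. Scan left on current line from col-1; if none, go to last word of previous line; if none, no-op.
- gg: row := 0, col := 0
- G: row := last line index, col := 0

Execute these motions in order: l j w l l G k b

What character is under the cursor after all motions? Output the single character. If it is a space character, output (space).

Answer: w

Derivation:
After 1 (l): row=0 col=1 char='_'
After 2 (j): row=1 col=1 char='y'
After 3 (w): row=1 col=5 char='d'
After 4 (l): row=1 col=6 char='o'
After 5 (l): row=1 col=7 char='g'
After 6 (G): row=2 col=0 char='n'
After 7 (k): row=1 col=0 char='c'
After 8 (b): row=0 col=17 char='w'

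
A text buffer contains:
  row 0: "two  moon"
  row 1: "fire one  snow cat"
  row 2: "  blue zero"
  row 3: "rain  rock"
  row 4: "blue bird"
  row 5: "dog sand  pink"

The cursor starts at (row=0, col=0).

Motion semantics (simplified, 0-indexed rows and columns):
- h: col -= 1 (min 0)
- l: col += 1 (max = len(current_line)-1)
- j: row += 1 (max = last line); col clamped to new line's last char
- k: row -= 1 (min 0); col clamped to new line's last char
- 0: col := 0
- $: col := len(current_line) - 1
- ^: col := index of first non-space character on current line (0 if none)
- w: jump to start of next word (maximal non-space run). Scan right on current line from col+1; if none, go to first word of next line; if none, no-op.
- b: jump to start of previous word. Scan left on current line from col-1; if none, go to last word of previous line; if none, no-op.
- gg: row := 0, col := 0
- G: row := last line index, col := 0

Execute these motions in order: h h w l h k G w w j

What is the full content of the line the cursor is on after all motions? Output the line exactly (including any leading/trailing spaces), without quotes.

After 1 (h): row=0 col=0 char='t'
After 2 (h): row=0 col=0 char='t'
After 3 (w): row=0 col=5 char='m'
After 4 (l): row=0 col=6 char='o'
After 5 (h): row=0 col=5 char='m'
After 6 (k): row=0 col=5 char='m'
After 7 (G): row=5 col=0 char='d'
After 8 (w): row=5 col=4 char='s'
After 9 (w): row=5 col=10 char='p'
After 10 (j): row=5 col=10 char='p'

Answer: dog sand  pink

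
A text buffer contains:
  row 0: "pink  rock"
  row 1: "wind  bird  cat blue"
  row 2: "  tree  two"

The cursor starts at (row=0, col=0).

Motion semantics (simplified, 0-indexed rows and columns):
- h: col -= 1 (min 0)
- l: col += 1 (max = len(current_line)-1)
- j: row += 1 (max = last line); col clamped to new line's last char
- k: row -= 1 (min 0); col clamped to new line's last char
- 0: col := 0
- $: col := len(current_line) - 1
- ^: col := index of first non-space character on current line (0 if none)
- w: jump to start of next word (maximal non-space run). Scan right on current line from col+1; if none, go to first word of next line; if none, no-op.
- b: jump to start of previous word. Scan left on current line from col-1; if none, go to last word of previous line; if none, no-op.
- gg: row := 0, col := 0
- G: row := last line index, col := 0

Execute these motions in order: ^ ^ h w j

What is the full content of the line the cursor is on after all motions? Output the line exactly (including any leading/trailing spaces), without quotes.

After 1 (^): row=0 col=0 char='p'
After 2 (^): row=0 col=0 char='p'
After 3 (h): row=0 col=0 char='p'
After 4 (w): row=0 col=6 char='r'
After 5 (j): row=1 col=6 char='b'

Answer: wind  bird  cat blue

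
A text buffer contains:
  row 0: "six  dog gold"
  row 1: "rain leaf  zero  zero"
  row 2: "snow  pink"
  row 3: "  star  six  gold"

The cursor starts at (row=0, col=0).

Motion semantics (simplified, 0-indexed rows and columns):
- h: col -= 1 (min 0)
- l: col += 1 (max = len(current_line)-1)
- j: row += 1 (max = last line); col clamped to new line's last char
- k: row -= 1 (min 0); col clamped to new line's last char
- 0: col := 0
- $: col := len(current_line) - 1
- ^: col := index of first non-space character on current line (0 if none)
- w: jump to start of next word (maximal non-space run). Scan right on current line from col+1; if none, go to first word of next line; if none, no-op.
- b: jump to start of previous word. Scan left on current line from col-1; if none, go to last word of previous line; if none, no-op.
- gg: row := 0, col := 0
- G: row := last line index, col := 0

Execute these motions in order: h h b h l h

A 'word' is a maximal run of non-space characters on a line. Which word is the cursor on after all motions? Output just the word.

After 1 (h): row=0 col=0 char='s'
After 2 (h): row=0 col=0 char='s'
After 3 (b): row=0 col=0 char='s'
After 4 (h): row=0 col=0 char='s'
After 5 (l): row=0 col=1 char='i'
After 6 (h): row=0 col=0 char='s'

Answer: six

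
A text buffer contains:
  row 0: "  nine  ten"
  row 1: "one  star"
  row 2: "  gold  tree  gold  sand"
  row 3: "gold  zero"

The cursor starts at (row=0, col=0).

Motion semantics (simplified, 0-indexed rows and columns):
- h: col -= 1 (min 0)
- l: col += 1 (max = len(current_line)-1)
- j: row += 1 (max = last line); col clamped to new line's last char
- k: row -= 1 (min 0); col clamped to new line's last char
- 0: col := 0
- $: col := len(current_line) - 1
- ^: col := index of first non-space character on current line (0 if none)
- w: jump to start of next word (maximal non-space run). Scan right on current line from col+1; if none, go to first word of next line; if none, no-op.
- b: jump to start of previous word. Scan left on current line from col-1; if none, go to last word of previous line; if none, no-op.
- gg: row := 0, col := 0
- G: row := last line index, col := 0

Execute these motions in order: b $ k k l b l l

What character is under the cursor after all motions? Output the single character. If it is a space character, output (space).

Answer: n

Derivation:
After 1 (b): row=0 col=0 char='_'
After 2 ($): row=0 col=10 char='n'
After 3 (k): row=0 col=10 char='n'
After 4 (k): row=0 col=10 char='n'
After 5 (l): row=0 col=10 char='n'
After 6 (b): row=0 col=8 char='t'
After 7 (l): row=0 col=9 char='e'
After 8 (l): row=0 col=10 char='n'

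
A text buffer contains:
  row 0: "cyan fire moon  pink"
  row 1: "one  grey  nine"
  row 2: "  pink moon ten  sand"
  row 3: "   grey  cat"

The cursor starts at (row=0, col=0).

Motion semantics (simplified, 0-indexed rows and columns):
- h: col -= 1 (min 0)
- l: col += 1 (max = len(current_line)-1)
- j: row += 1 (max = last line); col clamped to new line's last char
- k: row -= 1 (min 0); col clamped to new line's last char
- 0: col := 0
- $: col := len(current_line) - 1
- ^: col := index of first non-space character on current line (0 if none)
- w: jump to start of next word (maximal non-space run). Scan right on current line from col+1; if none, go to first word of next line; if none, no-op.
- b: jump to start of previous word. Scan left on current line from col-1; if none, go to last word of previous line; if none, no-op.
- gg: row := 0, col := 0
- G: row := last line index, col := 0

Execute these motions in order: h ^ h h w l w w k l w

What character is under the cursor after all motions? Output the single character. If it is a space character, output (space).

After 1 (h): row=0 col=0 char='c'
After 2 (^): row=0 col=0 char='c'
After 3 (h): row=0 col=0 char='c'
After 4 (h): row=0 col=0 char='c'
After 5 (w): row=0 col=5 char='f'
After 6 (l): row=0 col=6 char='i'
After 7 (w): row=0 col=10 char='m'
After 8 (w): row=0 col=16 char='p'
After 9 (k): row=0 col=16 char='p'
After 10 (l): row=0 col=17 char='i'
After 11 (w): row=1 col=0 char='o'

Answer: o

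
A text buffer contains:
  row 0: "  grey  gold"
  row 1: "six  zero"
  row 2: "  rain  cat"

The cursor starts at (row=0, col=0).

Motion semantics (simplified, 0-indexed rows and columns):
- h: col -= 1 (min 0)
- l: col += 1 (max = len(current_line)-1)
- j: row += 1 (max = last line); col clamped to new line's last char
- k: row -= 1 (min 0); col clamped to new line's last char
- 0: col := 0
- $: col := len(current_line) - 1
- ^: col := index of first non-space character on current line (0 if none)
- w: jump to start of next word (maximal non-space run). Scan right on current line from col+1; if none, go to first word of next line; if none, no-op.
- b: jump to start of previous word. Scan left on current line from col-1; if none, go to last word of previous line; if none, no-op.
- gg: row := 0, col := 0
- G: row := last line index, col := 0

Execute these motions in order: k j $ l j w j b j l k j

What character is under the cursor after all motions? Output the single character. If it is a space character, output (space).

Answer: a

Derivation:
After 1 (k): row=0 col=0 char='_'
After 2 (j): row=1 col=0 char='s'
After 3 ($): row=1 col=8 char='o'
After 4 (l): row=1 col=8 char='o'
After 5 (j): row=2 col=8 char='c'
After 6 (w): row=2 col=8 char='c'
After 7 (j): row=2 col=8 char='c'
After 8 (b): row=2 col=2 char='r'
After 9 (j): row=2 col=2 char='r'
After 10 (l): row=2 col=3 char='a'
After 11 (k): row=1 col=3 char='_'
After 12 (j): row=2 col=3 char='a'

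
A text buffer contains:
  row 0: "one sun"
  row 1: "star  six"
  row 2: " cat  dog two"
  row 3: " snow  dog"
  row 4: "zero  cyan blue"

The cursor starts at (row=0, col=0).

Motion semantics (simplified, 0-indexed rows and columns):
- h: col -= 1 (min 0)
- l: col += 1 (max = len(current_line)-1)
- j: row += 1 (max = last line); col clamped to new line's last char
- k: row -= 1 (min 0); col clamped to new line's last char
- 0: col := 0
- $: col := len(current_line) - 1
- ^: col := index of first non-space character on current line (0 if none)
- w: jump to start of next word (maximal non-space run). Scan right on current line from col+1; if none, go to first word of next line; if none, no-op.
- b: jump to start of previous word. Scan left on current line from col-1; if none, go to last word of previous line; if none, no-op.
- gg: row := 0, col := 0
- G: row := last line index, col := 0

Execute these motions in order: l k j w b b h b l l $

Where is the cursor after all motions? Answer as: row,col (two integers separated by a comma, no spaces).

Answer: 0,6

Derivation:
After 1 (l): row=0 col=1 char='n'
After 2 (k): row=0 col=1 char='n'
After 3 (j): row=1 col=1 char='t'
After 4 (w): row=1 col=6 char='s'
After 5 (b): row=1 col=0 char='s'
After 6 (b): row=0 col=4 char='s'
After 7 (h): row=0 col=3 char='_'
After 8 (b): row=0 col=0 char='o'
After 9 (l): row=0 col=1 char='n'
After 10 (l): row=0 col=2 char='e'
After 11 ($): row=0 col=6 char='n'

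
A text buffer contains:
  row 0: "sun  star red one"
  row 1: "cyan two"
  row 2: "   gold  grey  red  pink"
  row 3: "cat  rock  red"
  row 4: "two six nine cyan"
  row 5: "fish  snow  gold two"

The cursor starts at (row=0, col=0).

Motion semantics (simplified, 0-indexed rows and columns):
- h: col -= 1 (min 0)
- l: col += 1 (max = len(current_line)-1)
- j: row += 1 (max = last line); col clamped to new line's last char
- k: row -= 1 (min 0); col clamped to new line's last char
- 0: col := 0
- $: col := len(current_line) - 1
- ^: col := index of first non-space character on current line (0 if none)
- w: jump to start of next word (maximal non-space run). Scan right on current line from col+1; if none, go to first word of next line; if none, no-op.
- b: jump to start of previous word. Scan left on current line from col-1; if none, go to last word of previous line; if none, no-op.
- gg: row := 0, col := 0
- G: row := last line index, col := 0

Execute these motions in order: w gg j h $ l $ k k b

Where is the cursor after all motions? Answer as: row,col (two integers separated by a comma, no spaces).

After 1 (w): row=0 col=5 char='s'
After 2 (gg): row=0 col=0 char='s'
After 3 (j): row=1 col=0 char='c'
After 4 (h): row=1 col=0 char='c'
After 5 ($): row=1 col=7 char='o'
After 6 (l): row=1 col=7 char='o'
After 7 ($): row=1 col=7 char='o'
After 8 (k): row=0 col=7 char='a'
After 9 (k): row=0 col=7 char='a'
After 10 (b): row=0 col=5 char='s'

Answer: 0,5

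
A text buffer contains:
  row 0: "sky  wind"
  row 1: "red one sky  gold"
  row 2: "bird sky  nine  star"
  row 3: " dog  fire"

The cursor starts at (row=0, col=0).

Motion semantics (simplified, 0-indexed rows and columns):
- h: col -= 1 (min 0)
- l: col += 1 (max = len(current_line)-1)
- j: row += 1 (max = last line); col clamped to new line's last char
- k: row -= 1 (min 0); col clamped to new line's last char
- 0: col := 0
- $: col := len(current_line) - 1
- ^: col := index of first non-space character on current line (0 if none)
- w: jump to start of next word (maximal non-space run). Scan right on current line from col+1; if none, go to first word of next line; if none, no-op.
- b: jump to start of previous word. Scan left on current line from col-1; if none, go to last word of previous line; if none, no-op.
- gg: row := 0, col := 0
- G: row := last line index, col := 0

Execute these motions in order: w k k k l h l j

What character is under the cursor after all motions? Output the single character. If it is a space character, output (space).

After 1 (w): row=0 col=5 char='w'
After 2 (k): row=0 col=5 char='w'
After 3 (k): row=0 col=5 char='w'
After 4 (k): row=0 col=5 char='w'
After 5 (l): row=0 col=6 char='i'
After 6 (h): row=0 col=5 char='w'
After 7 (l): row=0 col=6 char='i'
After 8 (j): row=1 col=6 char='e'

Answer: e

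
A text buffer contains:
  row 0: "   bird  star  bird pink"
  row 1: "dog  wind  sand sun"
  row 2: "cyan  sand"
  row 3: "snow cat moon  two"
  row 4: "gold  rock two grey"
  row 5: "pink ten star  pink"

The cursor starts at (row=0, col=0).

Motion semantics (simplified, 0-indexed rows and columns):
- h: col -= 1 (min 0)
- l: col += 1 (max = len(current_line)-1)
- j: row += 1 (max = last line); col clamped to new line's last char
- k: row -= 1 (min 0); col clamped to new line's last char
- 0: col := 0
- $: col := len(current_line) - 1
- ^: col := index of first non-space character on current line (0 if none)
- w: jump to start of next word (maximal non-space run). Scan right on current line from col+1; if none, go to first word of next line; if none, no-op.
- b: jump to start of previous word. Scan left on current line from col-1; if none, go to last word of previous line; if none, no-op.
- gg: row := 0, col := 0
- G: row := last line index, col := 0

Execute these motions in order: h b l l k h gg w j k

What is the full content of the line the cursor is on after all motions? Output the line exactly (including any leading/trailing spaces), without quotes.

Answer:    bird  star  bird pink

Derivation:
After 1 (h): row=0 col=0 char='_'
After 2 (b): row=0 col=0 char='_'
After 3 (l): row=0 col=1 char='_'
After 4 (l): row=0 col=2 char='_'
After 5 (k): row=0 col=2 char='_'
After 6 (h): row=0 col=1 char='_'
After 7 (gg): row=0 col=0 char='_'
After 8 (w): row=0 col=3 char='b'
After 9 (j): row=1 col=3 char='_'
After 10 (k): row=0 col=3 char='b'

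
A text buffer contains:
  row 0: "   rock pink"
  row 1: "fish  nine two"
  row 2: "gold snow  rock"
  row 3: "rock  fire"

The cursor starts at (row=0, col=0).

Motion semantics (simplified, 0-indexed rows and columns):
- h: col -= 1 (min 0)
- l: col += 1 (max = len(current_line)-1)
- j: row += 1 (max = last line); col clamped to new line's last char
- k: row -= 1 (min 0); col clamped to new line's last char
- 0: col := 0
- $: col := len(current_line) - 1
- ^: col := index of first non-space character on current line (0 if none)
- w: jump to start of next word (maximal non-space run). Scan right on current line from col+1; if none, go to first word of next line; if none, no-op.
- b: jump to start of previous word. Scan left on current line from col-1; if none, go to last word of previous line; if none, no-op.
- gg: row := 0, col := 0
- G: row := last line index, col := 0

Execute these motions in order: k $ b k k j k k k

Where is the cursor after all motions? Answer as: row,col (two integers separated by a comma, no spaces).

Answer: 0,8

Derivation:
After 1 (k): row=0 col=0 char='_'
After 2 ($): row=0 col=11 char='k'
After 3 (b): row=0 col=8 char='p'
After 4 (k): row=0 col=8 char='p'
After 5 (k): row=0 col=8 char='p'
After 6 (j): row=1 col=8 char='n'
After 7 (k): row=0 col=8 char='p'
After 8 (k): row=0 col=8 char='p'
After 9 (k): row=0 col=8 char='p'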